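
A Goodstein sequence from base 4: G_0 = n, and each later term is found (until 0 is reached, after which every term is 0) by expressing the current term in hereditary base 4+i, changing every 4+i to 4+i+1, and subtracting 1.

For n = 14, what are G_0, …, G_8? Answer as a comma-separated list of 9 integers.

G_0=14  [base 4] 3·4 + 2  →[4↦5]→  3·5 + 2 = 17  −1 ⇒ G_1=16
G_1=16  [base 5] 3·5 + 1  →[5↦6]→  3·6 + 1 = 19  −1 ⇒ G_2=18
G_2=18  [base 6] 3·6  →[6↦7]→  3·7 = 21  −1 ⇒ G_3=20
G_3=20  [base 7] 2·7 + 6  →[7↦8]→  2·8 + 6 = 22  −1 ⇒ G_4=21
G_4=21  [base 8] 2·8 + 5  →[8↦9]→  2·9 + 5 = 23  −1 ⇒ G_5=22
G_5=22  [base 9] 2·9 + 4  →[9↦10]→  2·10 + 4 = 24  −1 ⇒ G_6=23
G_6=23  [base 10] 2·10 + 3  →[10↦11]→  2·11 + 3 = 25  −1 ⇒ G_7=24
G_7=24  [base 11] 2·11 + 2  →[11↦12]→  2·12 + 2 = 26  −1 ⇒ G_8=25

14, 16, 18, 20, 21, 22, 23, 24, 25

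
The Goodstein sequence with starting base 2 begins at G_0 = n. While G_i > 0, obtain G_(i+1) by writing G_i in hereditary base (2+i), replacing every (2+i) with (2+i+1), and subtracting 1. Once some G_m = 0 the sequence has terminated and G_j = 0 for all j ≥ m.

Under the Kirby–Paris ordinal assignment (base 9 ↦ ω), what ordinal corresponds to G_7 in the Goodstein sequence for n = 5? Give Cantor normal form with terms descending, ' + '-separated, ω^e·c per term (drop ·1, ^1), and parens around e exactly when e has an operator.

G_0=5  [base 2] 2^2 + 1  →[2↦3]→  3^3 + 1 = 28  −1 ⇒ G_1=27
G_1=27  [base 3] 3^3  →[3↦4]→  4^4 = 256  −1 ⇒ G_2=255
G_2=255  [base 4] 3·4^3 + 3·4^2 + 3·4 + 3  →[4↦5]→  3·5^3 + 3·5^2 + 3·5 + 3 = 468  −1 ⇒ G_3=467
G_3=467  [base 5] 3·5^3 + 3·5^2 + 3·5 + 2  →[5↦6]→  3·6^3 + 3·6^2 + 3·6 + 2 = 776  −1 ⇒ G_4=775
G_4=775  [base 6] 3·6^3 + 3·6^2 + 3·6 + 1  →[6↦7]→  3·7^3 + 3·7^2 + 3·7 + 1 = 1198  −1 ⇒ G_5=1197
G_5=1197  [base 7] 3·7^3 + 3·7^2 + 3·7  →[7↦8]→  3·8^3 + 3·8^2 + 3·8 = 1752  −1 ⇒ G_6=1751
G_6=1751  [base 8] 3·8^3 + 3·8^2 + 2·8 + 7  →[8↦9]→  3·9^3 + 3·9^2 + 2·9 + 7 = 2455  −1 ⇒ G_7=2454
G_7=2454  [base 9] 3·9^3 + 3·9^2 + 2·9 + 6  →[9↦10]→  3·10^3 + 3·10^2 + 2·10 + 6 = 3326  −1 ⇒ G_8=3325

ω^3·3 + ω^2·3 + ω·2 + 6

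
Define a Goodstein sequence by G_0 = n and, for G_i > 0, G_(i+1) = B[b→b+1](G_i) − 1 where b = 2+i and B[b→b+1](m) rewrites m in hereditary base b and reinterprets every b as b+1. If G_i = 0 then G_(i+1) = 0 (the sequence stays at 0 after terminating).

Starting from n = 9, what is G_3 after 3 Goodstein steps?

9 —HB2→ 2^(2 + 1) + 1 —bump→ 3^(3 + 1) + 1 = 82 —(−1)→ 81
81 —HB3→ 3^(3 + 1) —bump→ 4^(4 + 1) = 1024 —(−1)→ 1023
1023 —HB4→ 3·4^4 + 3·4^3 + 3·4^2 + 3·4 + 3 —bump→ 3·5^5 + 3·5^3 + 3·5^2 + 3·5 + 3 = 9843 —(−1)→ 9842
9842 —HB5→ 3·5^5 + 3·5^3 + 3·5^2 + 3·5 + 2 —bump→ 3·6^6 + 3·6^3 + 3·6^2 + 3·6 + 2 = 140744 —(−1)→ 140743

9842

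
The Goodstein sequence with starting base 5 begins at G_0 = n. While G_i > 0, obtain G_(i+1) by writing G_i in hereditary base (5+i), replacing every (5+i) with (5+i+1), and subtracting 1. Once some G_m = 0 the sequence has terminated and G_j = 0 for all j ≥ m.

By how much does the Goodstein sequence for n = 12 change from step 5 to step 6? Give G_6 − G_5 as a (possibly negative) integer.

G_0=12  [base 5] 2·5 + 2  →[5↦6]→  2·6 + 2 = 14  −1 ⇒ G_1=13
G_1=13  [base 6] 2·6 + 1  →[6↦7]→  2·7 + 1 = 15  −1 ⇒ G_2=14
G_2=14  [base 7] 2·7  →[7↦8]→  2·8 = 16  −1 ⇒ G_3=15
G_3=15  [base 8] 8 + 7  →[8↦9]→  9 + 7 = 16  −1 ⇒ G_4=15
G_4=15  [base 9] 9 + 6  →[9↦10]→  10 + 6 = 16  −1 ⇒ G_5=15
G_5=15  [base 10] 10 + 5  →[10↦11]→  11 + 5 = 16  −1 ⇒ G_6=15

0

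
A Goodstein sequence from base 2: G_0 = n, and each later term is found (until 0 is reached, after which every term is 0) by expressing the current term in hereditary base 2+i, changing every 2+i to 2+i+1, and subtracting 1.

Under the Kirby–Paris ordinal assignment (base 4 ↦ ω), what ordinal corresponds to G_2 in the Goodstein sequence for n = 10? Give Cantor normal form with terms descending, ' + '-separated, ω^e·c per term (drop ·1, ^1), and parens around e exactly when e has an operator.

i=0: 10 = 2^(2 + 1) + 2 (b=2); 2→3: 3^(3 + 1) + 3 = 84; 84−1 = 83
i=1: 83 = 3^(3 + 1) + 2 (b=3); 3→4: 4^(4 + 1) + 2 = 1026; 1026−1 = 1025

ω^(ω + 1) + 1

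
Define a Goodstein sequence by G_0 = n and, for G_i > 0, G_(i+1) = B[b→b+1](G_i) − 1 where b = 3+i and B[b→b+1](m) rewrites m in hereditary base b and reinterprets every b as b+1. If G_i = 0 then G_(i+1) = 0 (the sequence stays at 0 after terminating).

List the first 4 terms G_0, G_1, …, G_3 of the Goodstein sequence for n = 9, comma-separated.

G_0=9  [base 3] 3^2  →[3↦4]→  4^2 = 16  −1 ⇒ G_1=15
G_1=15  [base 4] 3·4 + 3  →[4↦5]→  3·5 + 3 = 18  −1 ⇒ G_2=17
G_2=17  [base 5] 3·5 + 2  →[5↦6]→  3·6 + 2 = 20  −1 ⇒ G_3=19

9, 15, 17, 19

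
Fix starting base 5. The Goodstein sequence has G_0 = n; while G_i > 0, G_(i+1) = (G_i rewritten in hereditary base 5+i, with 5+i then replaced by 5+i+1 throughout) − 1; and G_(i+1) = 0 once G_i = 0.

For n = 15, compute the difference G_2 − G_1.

1

G_0 = 15. HB_5(15) = 3·5. Bump = 18. G_1 = 17.
G_1 = 17. HB_6(17) = 2·6 + 5. Bump = 19. G_2 = 18.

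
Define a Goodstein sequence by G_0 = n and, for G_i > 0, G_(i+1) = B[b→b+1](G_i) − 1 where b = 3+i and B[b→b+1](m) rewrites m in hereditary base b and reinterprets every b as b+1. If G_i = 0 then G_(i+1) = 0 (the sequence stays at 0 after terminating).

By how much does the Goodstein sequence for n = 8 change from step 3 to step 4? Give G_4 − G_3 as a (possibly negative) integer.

i=0: 8 = 2·3 + 2 (b=3); 3→4: 2·4 + 2 = 10; 10−1 = 9
i=1: 9 = 2·4 + 1 (b=4); 4→5: 2·5 + 1 = 11; 11−1 = 10
i=2: 10 = 2·5 (b=5); 5→6: 2·6 = 12; 12−1 = 11
i=3: 11 = 6 + 5 (b=6); 6→7: 7 + 5 = 12; 12−1 = 11

0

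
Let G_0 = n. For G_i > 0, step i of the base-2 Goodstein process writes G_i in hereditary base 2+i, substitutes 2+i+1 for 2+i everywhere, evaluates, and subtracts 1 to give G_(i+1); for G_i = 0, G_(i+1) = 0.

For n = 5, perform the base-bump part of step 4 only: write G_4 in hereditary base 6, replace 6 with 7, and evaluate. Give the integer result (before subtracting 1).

1198

[0] 5 ≡ 2^2 + 1 (base 2). Lift 3: 28. −1: 27.
[1] 27 ≡ 3^3 (base 3). Lift 4: 256. −1: 255.
[2] 255 ≡ 3·4^3 + 3·4^2 + 3·4 + 3 (base 4). Lift 5: 468. −1: 467.
[3] 467 ≡ 3·5^3 + 3·5^2 + 3·5 + 2 (base 5). Lift 6: 776. −1: 775.
[4] 775 ≡ 3·6^3 + 3·6^2 + 3·6 + 1 (base 6). Lift 7: 1198. −1: 1197.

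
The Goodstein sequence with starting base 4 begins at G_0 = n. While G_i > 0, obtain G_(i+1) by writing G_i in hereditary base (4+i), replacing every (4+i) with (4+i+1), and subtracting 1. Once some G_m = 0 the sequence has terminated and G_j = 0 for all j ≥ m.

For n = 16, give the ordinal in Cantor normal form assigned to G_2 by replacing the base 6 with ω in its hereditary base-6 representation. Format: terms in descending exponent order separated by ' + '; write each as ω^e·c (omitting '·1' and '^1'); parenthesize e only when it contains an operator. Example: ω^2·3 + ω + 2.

ω·4 + 3

base 4: 16 = 4^2; at 5: 5^2 = 25; next = 24
base 5: 24 = 4·5 + 4; at 6: 4·6 + 4 = 28; next = 27
base 6: 27 = 4·6 + 3; at 7: 4·7 + 3 = 31; next = 30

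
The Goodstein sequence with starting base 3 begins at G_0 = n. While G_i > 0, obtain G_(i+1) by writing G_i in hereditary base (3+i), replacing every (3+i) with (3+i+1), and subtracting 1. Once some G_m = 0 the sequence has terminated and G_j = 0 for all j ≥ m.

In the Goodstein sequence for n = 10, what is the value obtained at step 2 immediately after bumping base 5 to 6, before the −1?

28

base 3: 10 = 3^2 + 1; at 4: 4^2 + 1 = 17; next = 16
base 4: 16 = 4^2; at 5: 5^2 = 25; next = 24
base 5: 24 = 4·5 + 4; at 6: 4·6 + 4 = 28; next = 27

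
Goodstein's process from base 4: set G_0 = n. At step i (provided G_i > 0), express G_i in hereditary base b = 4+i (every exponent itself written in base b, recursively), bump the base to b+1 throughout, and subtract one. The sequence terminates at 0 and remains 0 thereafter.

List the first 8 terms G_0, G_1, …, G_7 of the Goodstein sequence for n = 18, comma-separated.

i=0: 18 = 4^2 + 2 (b=4); 4→5: 5^2 + 2 = 27; 27−1 = 26
i=1: 26 = 5^2 + 1 (b=5); 5→6: 6^2 + 1 = 37; 37−1 = 36
i=2: 36 = 6^2 (b=6); 6→7: 7^2 = 49; 49−1 = 48
i=3: 48 = 6·7 + 6 (b=7); 7→8: 6·8 + 6 = 54; 54−1 = 53
i=4: 53 = 6·8 + 5 (b=8); 8→9: 6·9 + 5 = 59; 59−1 = 58
i=5: 58 = 6·9 + 4 (b=9); 9→10: 6·10 + 4 = 64; 64−1 = 63
i=6: 63 = 6·10 + 3 (b=10); 10→11: 6·11 + 3 = 69; 69−1 = 68

18, 26, 36, 48, 53, 58, 63, 68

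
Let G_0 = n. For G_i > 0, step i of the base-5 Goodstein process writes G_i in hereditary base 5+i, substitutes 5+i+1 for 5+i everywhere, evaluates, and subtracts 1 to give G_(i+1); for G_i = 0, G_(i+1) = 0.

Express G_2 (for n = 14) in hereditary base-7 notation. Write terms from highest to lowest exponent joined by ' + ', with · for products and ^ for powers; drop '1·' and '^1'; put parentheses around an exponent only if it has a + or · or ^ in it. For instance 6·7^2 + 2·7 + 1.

i=0: 14 = 2·5 + 4 (b=5); 5→6: 2·6 + 4 = 16; 16−1 = 15
i=1: 15 = 2·6 + 3 (b=6); 6→7: 2·7 + 3 = 17; 17−1 = 16
i=2: 16 = 2·7 + 2 (b=7); 7→8: 2·8 + 2 = 18; 18−1 = 17

2·7 + 2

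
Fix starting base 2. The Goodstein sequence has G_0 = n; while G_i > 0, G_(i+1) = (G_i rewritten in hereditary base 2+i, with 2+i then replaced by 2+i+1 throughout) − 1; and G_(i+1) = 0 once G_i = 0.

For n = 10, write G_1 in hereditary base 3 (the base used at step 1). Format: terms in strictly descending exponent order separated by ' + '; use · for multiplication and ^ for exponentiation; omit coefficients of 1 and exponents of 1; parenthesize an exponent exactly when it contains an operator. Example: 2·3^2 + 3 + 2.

G_0=10  [base 2] 2^(2 + 1) + 2  →[2↦3]→  3^(3 + 1) + 3 = 84  −1 ⇒ G_1=83
G_1=83  [base 3] 3^(3 + 1) + 2  →[3↦4]→  4^(4 + 1) + 2 = 1026  −1 ⇒ G_2=1025

3^(3 + 1) + 2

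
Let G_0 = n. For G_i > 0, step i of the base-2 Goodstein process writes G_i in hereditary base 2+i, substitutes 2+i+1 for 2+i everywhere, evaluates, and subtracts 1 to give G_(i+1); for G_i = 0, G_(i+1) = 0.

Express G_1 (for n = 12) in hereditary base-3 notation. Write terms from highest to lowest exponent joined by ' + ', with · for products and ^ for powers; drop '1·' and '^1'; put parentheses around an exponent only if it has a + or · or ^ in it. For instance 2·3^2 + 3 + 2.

G_0 = 12. HB_2(12) = 2^(2 + 1) + 2^2. Bump = 108. G_1 = 107.
G_1 = 107. HB_3(107) = 3^(3 + 1) + 2·3^2 + 2·3 + 2. Bump = 1066. G_2 = 1065.

3^(3 + 1) + 2·3^2 + 2·3 + 2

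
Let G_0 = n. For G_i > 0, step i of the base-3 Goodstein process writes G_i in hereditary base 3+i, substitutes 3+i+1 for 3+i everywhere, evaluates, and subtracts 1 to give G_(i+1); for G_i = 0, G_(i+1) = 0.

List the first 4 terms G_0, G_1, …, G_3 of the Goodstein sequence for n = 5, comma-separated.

5, 5, 5, 5

G_0=5  [base 3] 3 + 2  →[3↦4]→  4 + 2 = 6  −1 ⇒ G_1=5
G_1=5  [base 4] 4 + 1  →[4↦5]→  5 + 1 = 6  −1 ⇒ G_2=5
G_2=5  [base 5] 5  →[5↦6]→  6 = 6  −1 ⇒ G_3=5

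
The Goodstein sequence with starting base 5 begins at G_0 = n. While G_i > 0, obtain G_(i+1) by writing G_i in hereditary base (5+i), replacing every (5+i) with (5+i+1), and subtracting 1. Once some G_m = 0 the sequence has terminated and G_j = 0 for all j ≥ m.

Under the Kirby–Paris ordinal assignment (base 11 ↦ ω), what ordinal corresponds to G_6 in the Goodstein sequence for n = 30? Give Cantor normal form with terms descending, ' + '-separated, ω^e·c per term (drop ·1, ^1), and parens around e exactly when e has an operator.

ω^2

G_0 = 30. HB_5(30) = 5^2 + 5. Bump = 42. G_1 = 41.
G_1 = 41. HB_6(41) = 6^2 + 5. Bump = 54. G_2 = 53.
G_2 = 53. HB_7(53) = 7^2 + 4. Bump = 68. G_3 = 67.
G_3 = 67. HB_8(67) = 8^2 + 3. Bump = 84. G_4 = 83.
G_4 = 83. HB_9(83) = 9^2 + 2. Bump = 102. G_5 = 101.
G_5 = 101. HB_10(101) = 10^2 + 1. Bump = 122. G_6 = 121.
G_6 = 121. HB_11(121) = 11^2. Bump = 144. G_7 = 143.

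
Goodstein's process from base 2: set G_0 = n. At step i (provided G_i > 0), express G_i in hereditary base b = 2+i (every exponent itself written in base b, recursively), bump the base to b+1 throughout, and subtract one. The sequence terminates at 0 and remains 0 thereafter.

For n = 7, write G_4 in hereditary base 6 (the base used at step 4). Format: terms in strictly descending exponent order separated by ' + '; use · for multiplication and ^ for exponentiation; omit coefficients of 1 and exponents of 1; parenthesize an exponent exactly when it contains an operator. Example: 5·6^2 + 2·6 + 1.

6^6 + 1

i=0: 7 = 2^2 + 2 + 1 (b=2); 2→3: 3^3 + 3 + 1 = 31; 31−1 = 30
i=1: 30 = 3^3 + 3 (b=3); 3→4: 4^4 + 4 = 260; 260−1 = 259
i=2: 259 = 4^4 + 3 (b=4); 4→5: 5^5 + 3 = 3128; 3128−1 = 3127
i=3: 3127 = 5^5 + 2 (b=5); 5→6: 6^6 + 2 = 46658; 46658−1 = 46657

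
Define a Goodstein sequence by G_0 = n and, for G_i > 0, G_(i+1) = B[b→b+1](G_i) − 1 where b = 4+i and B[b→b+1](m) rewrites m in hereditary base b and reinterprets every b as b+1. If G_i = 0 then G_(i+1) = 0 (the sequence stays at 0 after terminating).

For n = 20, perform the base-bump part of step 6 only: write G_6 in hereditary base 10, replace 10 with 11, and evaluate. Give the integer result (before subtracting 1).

108

(0) 20|_4 = 4^2 + 4 ↦ 5^2 + 5|_5 = 30 ⇒ 29
(1) 29|_5 = 5^2 + 4 ↦ 6^2 + 4|_6 = 40 ⇒ 39
(2) 39|_6 = 6^2 + 3 ↦ 7^2 + 3|_7 = 52 ⇒ 51
(3) 51|_7 = 7^2 + 2 ↦ 8^2 + 2|_8 = 66 ⇒ 65
(4) 65|_8 = 8^2 + 1 ↦ 9^2 + 1|_9 = 82 ⇒ 81
(5) 81|_9 = 9^2 ↦ 10^2|_10 = 100 ⇒ 99
(6) 99|_10 = 9·10 + 9 ↦ 9·11 + 9|_11 = 108 ⇒ 107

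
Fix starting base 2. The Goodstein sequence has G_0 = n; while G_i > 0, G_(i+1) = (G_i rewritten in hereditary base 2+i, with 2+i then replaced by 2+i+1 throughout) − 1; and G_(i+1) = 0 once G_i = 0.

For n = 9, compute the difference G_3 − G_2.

9 —HB2→ 2^(2 + 1) + 1 —bump→ 3^(3 + 1) + 1 = 82 —(−1)→ 81
81 —HB3→ 3^(3 + 1) —bump→ 4^(4 + 1) = 1024 —(−1)→ 1023
1023 —HB4→ 3·4^4 + 3·4^3 + 3·4^2 + 3·4 + 3 —bump→ 3·5^5 + 3·5^3 + 3·5^2 + 3·5 + 3 = 9843 —(−1)→ 9842

8819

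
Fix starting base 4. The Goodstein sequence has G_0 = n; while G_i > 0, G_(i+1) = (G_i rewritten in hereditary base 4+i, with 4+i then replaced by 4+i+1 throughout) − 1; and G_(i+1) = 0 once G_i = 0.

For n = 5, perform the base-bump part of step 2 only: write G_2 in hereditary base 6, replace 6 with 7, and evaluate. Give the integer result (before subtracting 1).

i=0: 5 = 4 + 1 (b=4); 4→5: 5 + 1 = 6; 6−1 = 5
i=1: 5 = 5 (b=5); 5→6: 6 = 6; 6−1 = 5
i=2: 5 = 5 (b=6); 6→7: 5 = 5; 5−1 = 4

5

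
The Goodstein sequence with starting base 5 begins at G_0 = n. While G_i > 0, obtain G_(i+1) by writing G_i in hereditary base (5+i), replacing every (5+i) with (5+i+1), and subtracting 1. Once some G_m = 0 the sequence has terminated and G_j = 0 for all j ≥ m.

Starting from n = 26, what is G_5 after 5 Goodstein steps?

63

step 0: 26 = 5^2 + 1; sub 6 for 5: 6^2 + 1; = 37; G_1 = 37−1 = 36
step 1: 36 = 6^2; sub 7 for 6: 7^2; = 49; G_2 = 49−1 = 48
step 2: 48 = 6·7 + 6; sub 8 for 7: 6·8 + 6; = 54; G_3 = 54−1 = 53
step 3: 53 = 6·8 + 5; sub 9 for 8: 6·9 + 5; = 59; G_4 = 59−1 = 58
step 4: 58 = 6·9 + 4; sub 10 for 9: 6·10 + 4; = 64; G_5 = 64−1 = 63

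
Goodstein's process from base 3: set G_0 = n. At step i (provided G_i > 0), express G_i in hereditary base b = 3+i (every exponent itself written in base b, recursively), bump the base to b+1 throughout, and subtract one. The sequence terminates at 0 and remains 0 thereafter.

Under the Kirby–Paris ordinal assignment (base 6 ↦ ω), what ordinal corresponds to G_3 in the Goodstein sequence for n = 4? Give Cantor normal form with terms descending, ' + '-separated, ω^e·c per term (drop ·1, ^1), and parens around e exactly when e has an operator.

[0] 4 ≡ 3 + 1 (base 3). Lift 4: 5. −1: 4.
[1] 4 ≡ 4 (base 4). Lift 5: 5. −1: 4.
[2] 4 ≡ 4 (base 5). Lift 6: 4. −1: 3.
[3] 3 ≡ 3 (base 6). Lift 7: 3. −1: 2.

3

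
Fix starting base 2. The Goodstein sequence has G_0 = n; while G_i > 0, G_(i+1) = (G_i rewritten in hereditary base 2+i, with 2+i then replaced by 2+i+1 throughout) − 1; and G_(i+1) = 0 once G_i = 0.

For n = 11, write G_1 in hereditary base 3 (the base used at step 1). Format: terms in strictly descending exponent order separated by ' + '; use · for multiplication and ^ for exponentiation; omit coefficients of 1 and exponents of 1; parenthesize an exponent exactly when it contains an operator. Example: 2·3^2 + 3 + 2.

G_0 = 11. HB_2(11) = 2^(2 + 1) + 2 + 1. Bump = 85. G_1 = 84.
G_1 = 84. HB_3(84) = 3^(3 + 1) + 3. Bump = 1028. G_2 = 1027.

3^(3 + 1) + 3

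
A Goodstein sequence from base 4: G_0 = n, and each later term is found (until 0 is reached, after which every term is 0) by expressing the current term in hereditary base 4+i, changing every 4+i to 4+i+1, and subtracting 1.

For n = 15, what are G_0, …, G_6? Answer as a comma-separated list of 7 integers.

step 0: 15 = 3·4 + 3; sub 5 for 4: 3·5 + 3; = 18; G_1 = 18−1 = 17
step 1: 17 = 3·5 + 2; sub 6 for 5: 3·6 + 2; = 20; G_2 = 20−1 = 19
step 2: 19 = 3·6 + 1; sub 7 for 6: 3·7 + 1; = 22; G_3 = 22−1 = 21
step 3: 21 = 3·7; sub 8 for 7: 3·8; = 24; G_4 = 24−1 = 23
step 4: 23 = 2·8 + 7; sub 9 for 8: 2·9 + 7; = 25; G_5 = 25−1 = 24
step 5: 24 = 2·9 + 6; sub 10 for 9: 2·10 + 6; = 26; G_6 = 26−1 = 25

15, 17, 19, 21, 23, 24, 25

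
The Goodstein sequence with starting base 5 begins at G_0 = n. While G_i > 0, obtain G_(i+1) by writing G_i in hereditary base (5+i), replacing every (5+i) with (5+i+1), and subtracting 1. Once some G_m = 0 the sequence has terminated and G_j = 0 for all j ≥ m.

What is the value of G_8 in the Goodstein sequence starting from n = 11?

step 0: 11 = 2·5 + 1; sub 6 for 5: 2·6 + 1; = 13; G_1 = 13−1 = 12
step 1: 12 = 2·6; sub 7 for 6: 2·7; = 14; G_2 = 14−1 = 13
step 2: 13 = 7 + 6; sub 8 for 7: 8 + 6; = 14; G_3 = 14−1 = 13
step 3: 13 = 8 + 5; sub 9 for 8: 9 + 5; = 14; G_4 = 14−1 = 13
step 4: 13 = 9 + 4; sub 10 for 9: 10 + 4; = 14; G_5 = 14−1 = 13
step 5: 13 = 10 + 3; sub 11 for 10: 11 + 3; = 14; G_6 = 14−1 = 13
step 6: 13 = 11 + 2; sub 12 for 11: 12 + 2; = 14; G_7 = 14−1 = 13
step 7: 13 = 12 + 1; sub 13 for 12: 13 + 1; = 14; G_8 = 14−1 = 13
step 8: 13 = 13; sub 14 for 13: 14; = 14; G_9 = 14−1 = 13

13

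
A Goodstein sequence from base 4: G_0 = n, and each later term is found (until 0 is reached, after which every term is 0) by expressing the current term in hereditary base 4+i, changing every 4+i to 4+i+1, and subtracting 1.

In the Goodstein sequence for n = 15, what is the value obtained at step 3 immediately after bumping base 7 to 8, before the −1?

24

15 —HB4→ 3·4 + 3 —bump→ 3·5 + 3 = 18 —(−1)→ 17
17 —HB5→ 3·5 + 2 —bump→ 3·6 + 2 = 20 —(−1)→ 19
19 —HB6→ 3·6 + 1 —bump→ 3·7 + 1 = 22 —(−1)→ 21
21 —HB7→ 3·7 —bump→ 3·8 = 24 —(−1)→ 23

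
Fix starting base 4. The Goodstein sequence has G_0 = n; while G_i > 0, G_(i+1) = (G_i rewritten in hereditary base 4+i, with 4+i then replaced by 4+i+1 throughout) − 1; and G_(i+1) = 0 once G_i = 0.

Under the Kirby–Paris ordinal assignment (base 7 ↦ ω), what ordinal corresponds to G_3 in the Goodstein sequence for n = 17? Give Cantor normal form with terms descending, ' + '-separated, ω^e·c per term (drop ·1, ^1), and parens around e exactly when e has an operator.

ω·5 + 4

base 4: 17 = 4^2 + 1; at 5: 5^2 + 1 = 26; next = 25
base 5: 25 = 5^2; at 6: 6^2 = 36; next = 35
base 6: 35 = 5·6 + 5; at 7: 5·7 + 5 = 40; next = 39
base 7: 39 = 5·7 + 4; at 8: 5·8 + 4 = 44; next = 43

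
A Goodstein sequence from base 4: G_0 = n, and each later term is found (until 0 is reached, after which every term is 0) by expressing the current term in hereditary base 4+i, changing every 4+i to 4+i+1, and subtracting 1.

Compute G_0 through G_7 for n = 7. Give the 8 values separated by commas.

7, 7, 7, 7, 7, 6, 5, 4

base 4: 7 = 4 + 3; at 5: 5 + 3 = 8; next = 7
base 5: 7 = 5 + 2; at 6: 6 + 2 = 8; next = 7
base 6: 7 = 6 + 1; at 7: 7 + 1 = 8; next = 7
base 7: 7 = 7; at 8: 8 = 8; next = 7
base 8: 7 = 7; at 9: 7 = 7; next = 6
base 9: 6 = 6; at 10: 6 = 6; next = 5
base 10: 5 = 5; at 11: 5 = 5; next = 4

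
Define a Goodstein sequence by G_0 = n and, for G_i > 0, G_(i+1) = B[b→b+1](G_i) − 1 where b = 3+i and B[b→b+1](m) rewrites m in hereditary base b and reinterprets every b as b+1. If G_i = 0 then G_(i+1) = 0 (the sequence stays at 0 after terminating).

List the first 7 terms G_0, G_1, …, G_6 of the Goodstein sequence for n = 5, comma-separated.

5, 5, 5, 5, 4, 3, 2

(0) 5|_3 = 3 + 2 ↦ 4 + 2|_4 = 6 ⇒ 5
(1) 5|_4 = 4 + 1 ↦ 5 + 1|_5 = 6 ⇒ 5
(2) 5|_5 = 5 ↦ 6|_6 = 6 ⇒ 5
(3) 5|_6 = 5 ↦ 5|_7 = 5 ⇒ 4
(4) 4|_7 = 4 ↦ 4|_8 = 4 ⇒ 3
(5) 3|_8 = 3 ↦ 3|_9 = 3 ⇒ 2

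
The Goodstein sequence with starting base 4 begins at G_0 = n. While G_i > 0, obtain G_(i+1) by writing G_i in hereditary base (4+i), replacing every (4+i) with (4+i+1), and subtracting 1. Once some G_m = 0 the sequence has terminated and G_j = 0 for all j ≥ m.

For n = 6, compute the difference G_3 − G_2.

G_0=6  [base 4] 4 + 2  →[4↦5]→  5 + 2 = 7  −1 ⇒ G_1=6
G_1=6  [base 5] 5 + 1  →[5↦6]→  6 + 1 = 7  −1 ⇒ G_2=6
G_2=6  [base 6] 6  →[6↦7]→  7 = 7  −1 ⇒ G_3=6

0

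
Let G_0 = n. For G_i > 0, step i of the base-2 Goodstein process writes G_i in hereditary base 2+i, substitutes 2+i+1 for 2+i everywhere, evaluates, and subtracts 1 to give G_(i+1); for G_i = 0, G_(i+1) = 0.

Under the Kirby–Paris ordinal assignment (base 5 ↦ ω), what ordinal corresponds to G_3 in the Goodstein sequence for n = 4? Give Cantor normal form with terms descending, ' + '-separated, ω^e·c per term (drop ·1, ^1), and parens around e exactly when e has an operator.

ω^2·2 + ω·2

G_0 = 4. HB_2(4) = 2^2. Bump = 27. G_1 = 26.
G_1 = 26. HB_3(26) = 2·3^2 + 2·3 + 2. Bump = 42. G_2 = 41.
G_2 = 41. HB_4(41) = 2·4^2 + 2·4 + 1. Bump = 61. G_3 = 60.
G_3 = 60. HB_5(60) = 2·5^2 + 2·5. Bump = 84. G_4 = 83.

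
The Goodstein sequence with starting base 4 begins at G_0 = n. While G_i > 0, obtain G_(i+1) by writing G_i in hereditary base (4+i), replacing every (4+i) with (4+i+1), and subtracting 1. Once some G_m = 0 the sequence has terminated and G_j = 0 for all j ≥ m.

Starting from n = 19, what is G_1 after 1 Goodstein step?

i=0: 19 = 4^2 + 3 (b=4); 4→5: 5^2 + 3 = 28; 28−1 = 27
i=1: 27 = 5^2 + 2 (b=5); 5→6: 6^2 + 2 = 38; 38−1 = 37

27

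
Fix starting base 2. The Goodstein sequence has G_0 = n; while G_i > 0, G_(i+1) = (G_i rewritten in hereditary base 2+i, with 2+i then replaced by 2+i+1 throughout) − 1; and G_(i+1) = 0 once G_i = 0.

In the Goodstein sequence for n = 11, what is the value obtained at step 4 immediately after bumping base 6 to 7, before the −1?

5764802

G_0 = 11. HB_2(11) = 2^(2 + 1) + 2 + 1. Bump = 85. G_1 = 84.
G_1 = 84. HB_3(84) = 3^(3 + 1) + 3. Bump = 1028. G_2 = 1027.
G_2 = 1027. HB_4(1027) = 4^(4 + 1) + 3. Bump = 15628. G_3 = 15627.
G_3 = 15627. HB_5(15627) = 5^(5 + 1) + 2. Bump = 279938. G_4 = 279937.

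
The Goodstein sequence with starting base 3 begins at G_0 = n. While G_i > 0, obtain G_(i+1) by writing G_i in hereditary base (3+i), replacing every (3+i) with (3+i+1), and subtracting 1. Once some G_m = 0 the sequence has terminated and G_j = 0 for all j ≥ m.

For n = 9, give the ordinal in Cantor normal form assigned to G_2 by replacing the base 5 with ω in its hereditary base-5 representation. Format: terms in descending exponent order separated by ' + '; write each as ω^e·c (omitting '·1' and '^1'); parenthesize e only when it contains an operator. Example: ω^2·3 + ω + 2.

step 0: 9 = 3^2; sub 4 for 3: 4^2; = 16; G_1 = 16−1 = 15
step 1: 15 = 3·4 + 3; sub 5 for 4: 3·5 + 3; = 18; G_2 = 18−1 = 17
step 2: 17 = 3·5 + 2; sub 6 for 5: 3·6 + 2; = 20; G_3 = 20−1 = 19

ω·3 + 2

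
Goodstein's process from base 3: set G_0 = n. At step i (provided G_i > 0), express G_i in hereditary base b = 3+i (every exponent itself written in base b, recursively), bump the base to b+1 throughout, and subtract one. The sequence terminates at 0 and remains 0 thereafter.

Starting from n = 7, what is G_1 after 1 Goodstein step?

step 0: 7 = 2·3 + 1; sub 4 for 3: 2·4 + 1; = 9; G_1 = 9−1 = 8
step 1: 8 = 2·4; sub 5 for 4: 2·5; = 10; G_2 = 10−1 = 9

8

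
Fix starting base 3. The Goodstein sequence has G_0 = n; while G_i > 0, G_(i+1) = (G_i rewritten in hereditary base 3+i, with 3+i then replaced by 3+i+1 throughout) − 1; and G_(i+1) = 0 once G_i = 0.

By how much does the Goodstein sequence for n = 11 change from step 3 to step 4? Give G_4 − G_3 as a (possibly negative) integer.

4

[0] 11 ≡ 3^2 + 2 (base 3). Lift 4: 18. −1: 17.
[1] 17 ≡ 4^2 + 1 (base 4). Lift 5: 26. −1: 25.
[2] 25 ≡ 5^2 (base 5). Lift 6: 36. −1: 35.
[3] 35 ≡ 5·6 + 5 (base 6). Lift 7: 40. −1: 39.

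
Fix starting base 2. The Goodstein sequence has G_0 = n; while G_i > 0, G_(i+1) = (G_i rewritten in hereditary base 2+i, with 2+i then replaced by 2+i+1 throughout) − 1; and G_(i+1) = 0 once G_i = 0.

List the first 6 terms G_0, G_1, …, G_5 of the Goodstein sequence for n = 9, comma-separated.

9, 81, 1023, 9842, 140743, 2471826

base 2: 9 = 2^(2 + 1) + 1; at 3: 3^(3 + 1) + 1 = 82; next = 81
base 3: 81 = 3^(3 + 1); at 4: 4^(4 + 1) = 1024; next = 1023
base 4: 1023 = 3·4^4 + 3·4^3 + 3·4^2 + 3·4 + 3; at 5: 3·5^5 + 3·5^3 + 3·5^2 + 3·5 + 3 = 9843; next = 9842
base 5: 9842 = 3·5^5 + 3·5^3 + 3·5^2 + 3·5 + 2; at 6: 3·6^6 + 3·6^3 + 3·6^2 + 3·6 + 2 = 140744; next = 140743
base 6: 140743 = 3·6^6 + 3·6^3 + 3·6^2 + 3·6 + 1; at 7: 3·7^7 + 3·7^3 + 3·7^2 + 3·7 + 1 = 2471827; next = 2471826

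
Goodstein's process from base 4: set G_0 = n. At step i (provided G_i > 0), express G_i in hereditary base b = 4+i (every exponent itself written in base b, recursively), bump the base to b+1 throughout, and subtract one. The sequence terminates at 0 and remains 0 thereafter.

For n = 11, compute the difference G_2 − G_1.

[0] 11 ≡ 2·4 + 3 (base 4). Lift 5: 13. −1: 12.
[1] 12 ≡ 2·5 + 2 (base 5). Lift 6: 14. −1: 13.

1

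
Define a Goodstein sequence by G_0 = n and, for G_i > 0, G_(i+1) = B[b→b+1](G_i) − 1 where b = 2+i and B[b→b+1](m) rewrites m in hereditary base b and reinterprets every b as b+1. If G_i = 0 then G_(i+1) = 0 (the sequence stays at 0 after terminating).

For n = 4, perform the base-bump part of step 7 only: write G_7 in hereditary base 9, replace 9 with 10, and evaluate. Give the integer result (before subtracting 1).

(0) 4|_2 = 2^2 ↦ 3^3|_3 = 27 ⇒ 26
(1) 26|_3 = 2·3^2 + 2·3 + 2 ↦ 2·4^2 + 2·4 + 2|_4 = 42 ⇒ 41
(2) 41|_4 = 2·4^2 + 2·4 + 1 ↦ 2·5^2 + 2·5 + 1|_5 = 61 ⇒ 60
(3) 60|_5 = 2·5^2 + 2·5 ↦ 2·6^2 + 2·6|_6 = 84 ⇒ 83
(4) 83|_6 = 2·6^2 + 6 + 5 ↦ 2·7^2 + 7 + 5|_7 = 110 ⇒ 109
(5) 109|_7 = 2·7^2 + 7 + 4 ↦ 2·8^2 + 8 + 4|_8 = 140 ⇒ 139
(6) 139|_8 = 2·8^2 + 8 + 3 ↦ 2·9^2 + 9 + 3|_9 = 174 ⇒ 173
(7) 173|_9 = 2·9^2 + 9 + 2 ↦ 2·10^2 + 10 + 2|_10 = 212 ⇒ 211

212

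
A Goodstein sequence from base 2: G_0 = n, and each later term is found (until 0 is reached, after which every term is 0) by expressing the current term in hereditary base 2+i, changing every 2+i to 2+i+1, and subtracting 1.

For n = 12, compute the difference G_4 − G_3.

264334

12 —HB2→ 2^(2 + 1) + 2^2 —bump→ 3^(3 + 1) + 3^3 = 108 —(−1)→ 107
107 —HB3→ 3^(3 + 1) + 2·3^2 + 2·3 + 2 —bump→ 4^(4 + 1) + 2·4^2 + 2·4 + 2 = 1066 —(−1)→ 1065
1065 —HB4→ 4^(4 + 1) + 2·4^2 + 2·4 + 1 —bump→ 5^(5 + 1) + 2·5^2 + 2·5 + 1 = 15686 —(−1)→ 15685
15685 —HB5→ 5^(5 + 1) + 2·5^2 + 2·5 —bump→ 6^(6 + 1) + 2·6^2 + 2·6 = 280020 —(−1)→ 280019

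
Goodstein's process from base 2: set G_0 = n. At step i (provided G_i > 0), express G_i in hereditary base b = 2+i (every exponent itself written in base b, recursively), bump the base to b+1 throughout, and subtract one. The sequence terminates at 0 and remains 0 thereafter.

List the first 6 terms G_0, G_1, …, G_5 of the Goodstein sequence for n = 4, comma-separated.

4, 26, 41, 60, 83, 109

i=0: 4 = 2^2 (b=2); 2→3: 3^3 = 27; 27−1 = 26
i=1: 26 = 2·3^2 + 2·3 + 2 (b=3); 3→4: 2·4^2 + 2·4 + 2 = 42; 42−1 = 41
i=2: 41 = 2·4^2 + 2·4 + 1 (b=4); 4→5: 2·5^2 + 2·5 + 1 = 61; 61−1 = 60
i=3: 60 = 2·5^2 + 2·5 (b=5); 5→6: 2·6^2 + 2·6 = 84; 84−1 = 83
i=4: 83 = 2·6^2 + 6 + 5 (b=6); 6→7: 2·7^2 + 7 + 5 = 110; 110−1 = 109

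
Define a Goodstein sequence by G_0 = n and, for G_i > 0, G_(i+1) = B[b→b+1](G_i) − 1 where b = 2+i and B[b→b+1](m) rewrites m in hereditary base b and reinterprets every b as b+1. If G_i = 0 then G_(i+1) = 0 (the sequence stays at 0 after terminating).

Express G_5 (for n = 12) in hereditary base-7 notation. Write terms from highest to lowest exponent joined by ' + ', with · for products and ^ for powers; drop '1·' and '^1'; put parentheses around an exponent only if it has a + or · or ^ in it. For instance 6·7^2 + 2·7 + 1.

i=0: 12 = 2^(2 + 1) + 2^2 (b=2); 2→3: 3^(3 + 1) + 3^3 = 108; 108−1 = 107
i=1: 107 = 3^(3 + 1) + 2·3^2 + 2·3 + 2 (b=3); 3→4: 4^(4 + 1) + 2·4^2 + 2·4 + 2 = 1066; 1066−1 = 1065
i=2: 1065 = 4^(4 + 1) + 2·4^2 + 2·4 + 1 (b=4); 4→5: 5^(5 + 1) + 2·5^2 + 2·5 + 1 = 15686; 15686−1 = 15685
i=3: 15685 = 5^(5 + 1) + 2·5^2 + 2·5 (b=5); 5→6: 6^(6 + 1) + 2·6^2 + 2·6 = 280020; 280020−1 = 280019
i=4: 280019 = 6^(6 + 1) + 2·6^2 + 6 + 5 (b=6); 6→7: 7^(7 + 1) + 2·7^2 + 7 + 5 = 5764911; 5764911−1 = 5764910
i=5: 5764910 = 7^(7 + 1) + 2·7^2 + 7 + 4 (b=7); 7→8: 8^(8 + 1) + 2·8^2 + 8 + 4 = 134217868; 134217868−1 = 134217867

7^(7 + 1) + 2·7^2 + 7 + 4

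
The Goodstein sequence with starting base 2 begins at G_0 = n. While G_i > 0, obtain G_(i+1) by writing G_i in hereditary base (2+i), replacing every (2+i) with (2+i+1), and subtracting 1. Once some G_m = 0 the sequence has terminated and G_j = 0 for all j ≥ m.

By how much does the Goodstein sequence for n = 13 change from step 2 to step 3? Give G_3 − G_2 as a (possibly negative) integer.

13 —HB2→ 2^(2 + 1) + 2^2 + 1 —bump→ 3^(3 + 1) + 3^3 + 1 = 109 —(−1)→ 108
108 —HB3→ 3^(3 + 1) + 3^3 —bump→ 4^(4 + 1) + 4^4 = 1280 —(−1)→ 1279
1279 —HB4→ 4^(4 + 1) + 3·4^3 + 3·4^2 + 3·4 + 3 —bump→ 5^(5 + 1) + 3·5^3 + 3·5^2 + 3·5 + 3 = 16093 —(−1)→ 16092

14813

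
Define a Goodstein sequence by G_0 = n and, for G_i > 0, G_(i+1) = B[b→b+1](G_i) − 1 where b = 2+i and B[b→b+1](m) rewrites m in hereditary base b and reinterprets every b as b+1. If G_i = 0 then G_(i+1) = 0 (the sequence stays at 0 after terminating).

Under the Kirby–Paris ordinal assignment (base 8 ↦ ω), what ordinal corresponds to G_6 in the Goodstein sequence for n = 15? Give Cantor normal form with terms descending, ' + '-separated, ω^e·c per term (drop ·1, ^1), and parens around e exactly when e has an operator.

i=0: 15 = 2^(2 + 1) + 2^2 + 2 + 1 (b=2); 2→3: 3^(3 + 1) + 3^3 + 3 + 1 = 112; 112−1 = 111
i=1: 111 = 3^(3 + 1) + 3^3 + 3 (b=3); 3→4: 4^(4 + 1) + 4^4 + 4 = 1284; 1284−1 = 1283
i=2: 1283 = 4^(4 + 1) + 4^4 + 3 (b=4); 4→5: 5^(5 + 1) + 5^5 + 3 = 18753; 18753−1 = 18752
i=3: 18752 = 5^(5 + 1) + 5^5 + 2 (b=5); 5→6: 6^(6 + 1) + 6^6 + 2 = 326594; 326594−1 = 326593
i=4: 326593 = 6^(6 + 1) + 6^6 + 1 (b=6); 6→7: 7^(7 + 1) + 7^7 + 1 = 6588345; 6588345−1 = 6588344
i=5: 6588344 = 7^(7 + 1) + 7^7 (b=7); 7→8: 8^(8 + 1) + 8^8 = 150994944; 150994944−1 = 150994943

ω^(ω + 1) + ω^7·7 + ω^6·7 + ω^5·7 + ω^4·7 + ω^3·7 + ω^2·7 + ω·7 + 7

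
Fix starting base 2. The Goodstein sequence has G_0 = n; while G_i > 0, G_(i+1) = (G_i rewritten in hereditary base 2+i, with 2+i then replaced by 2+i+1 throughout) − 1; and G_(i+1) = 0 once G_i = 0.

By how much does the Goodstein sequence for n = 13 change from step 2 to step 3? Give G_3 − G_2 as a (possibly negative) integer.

G_0=13  [base 2] 2^(2 + 1) + 2^2 + 1  →[2↦3]→  3^(3 + 1) + 3^3 + 1 = 109  −1 ⇒ G_1=108
G_1=108  [base 3] 3^(3 + 1) + 3^3  →[3↦4]→  4^(4 + 1) + 4^4 = 1280  −1 ⇒ G_2=1279
G_2=1279  [base 4] 4^(4 + 1) + 3·4^3 + 3·4^2 + 3·4 + 3  →[4↦5]→  5^(5 + 1) + 3·5^3 + 3·5^2 + 3·5 + 3 = 16093  −1 ⇒ G_3=16092

14813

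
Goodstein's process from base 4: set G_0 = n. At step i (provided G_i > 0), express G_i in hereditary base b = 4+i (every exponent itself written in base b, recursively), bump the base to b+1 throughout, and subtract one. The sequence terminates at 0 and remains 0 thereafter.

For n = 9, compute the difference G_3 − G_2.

0

[0] 9 ≡ 2·4 + 1 (base 4). Lift 5: 11. −1: 10.
[1] 10 ≡ 2·5 (base 5). Lift 6: 12. −1: 11.
[2] 11 ≡ 6 + 5 (base 6). Lift 7: 12. −1: 11.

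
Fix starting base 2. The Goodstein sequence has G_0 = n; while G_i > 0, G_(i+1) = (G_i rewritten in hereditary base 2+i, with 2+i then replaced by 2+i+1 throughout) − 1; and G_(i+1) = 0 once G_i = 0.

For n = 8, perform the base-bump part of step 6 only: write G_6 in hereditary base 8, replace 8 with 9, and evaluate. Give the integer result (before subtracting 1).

774841152

[0] 8 ≡ 2^(2 + 1) (base 2). Lift 3: 81. −1: 80.
[1] 80 ≡ 2·3^3 + 2·3^2 + 2·3 + 2 (base 3). Lift 4: 554. −1: 553.
[2] 553 ≡ 2·4^4 + 2·4^2 + 2·4 + 1 (base 4). Lift 5: 6311. −1: 6310.
[3] 6310 ≡ 2·5^5 + 2·5^2 + 2·5 (base 5). Lift 6: 93396. −1: 93395.
[4] 93395 ≡ 2·6^6 + 2·6^2 + 6 + 5 (base 6). Lift 7: 1647196. −1: 1647195.
[5] 1647195 ≡ 2·7^7 + 2·7^2 + 7 + 4 (base 7). Lift 8: 33554572. −1: 33554571.
[6] 33554571 ≡ 2·8^8 + 2·8^2 + 8 + 3 (base 8). Lift 9: 774841152. −1: 774841151.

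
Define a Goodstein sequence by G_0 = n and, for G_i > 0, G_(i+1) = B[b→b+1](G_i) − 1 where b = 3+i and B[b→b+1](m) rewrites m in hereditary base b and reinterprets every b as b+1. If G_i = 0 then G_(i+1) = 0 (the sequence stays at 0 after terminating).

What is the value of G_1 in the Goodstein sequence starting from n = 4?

4

(0) 4|_3 = 3 + 1 ↦ 4 + 1|_4 = 5 ⇒ 4
(1) 4|_4 = 4 ↦ 5|_5 = 5 ⇒ 4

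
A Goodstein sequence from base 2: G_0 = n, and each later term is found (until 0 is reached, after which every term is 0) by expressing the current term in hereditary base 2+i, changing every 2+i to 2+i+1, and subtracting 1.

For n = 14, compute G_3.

i=0: 14 = 2^(2 + 1) + 2^2 + 2 (b=2); 2→3: 3^(3 + 1) + 3^3 + 3 = 111; 111−1 = 110
i=1: 110 = 3^(3 + 1) + 3^3 + 2 (b=3); 3→4: 4^(4 + 1) + 4^4 + 2 = 1282; 1282−1 = 1281
i=2: 1281 = 4^(4 + 1) + 4^4 + 1 (b=4); 4→5: 5^(5 + 1) + 5^5 + 1 = 18751; 18751−1 = 18750
i=3: 18750 = 5^(5 + 1) + 5^5 (b=5); 5→6: 6^(6 + 1) + 6^6 = 326592; 326592−1 = 326591

18750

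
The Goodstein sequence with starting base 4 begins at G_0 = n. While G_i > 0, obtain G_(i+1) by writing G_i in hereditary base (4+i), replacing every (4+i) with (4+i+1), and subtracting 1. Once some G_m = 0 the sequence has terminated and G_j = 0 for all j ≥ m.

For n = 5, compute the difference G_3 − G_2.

-1

i=0: 5 = 4 + 1 (b=4); 4→5: 5 + 1 = 6; 6−1 = 5
i=1: 5 = 5 (b=5); 5→6: 6 = 6; 6−1 = 5
i=2: 5 = 5 (b=6); 6→7: 5 = 5; 5−1 = 4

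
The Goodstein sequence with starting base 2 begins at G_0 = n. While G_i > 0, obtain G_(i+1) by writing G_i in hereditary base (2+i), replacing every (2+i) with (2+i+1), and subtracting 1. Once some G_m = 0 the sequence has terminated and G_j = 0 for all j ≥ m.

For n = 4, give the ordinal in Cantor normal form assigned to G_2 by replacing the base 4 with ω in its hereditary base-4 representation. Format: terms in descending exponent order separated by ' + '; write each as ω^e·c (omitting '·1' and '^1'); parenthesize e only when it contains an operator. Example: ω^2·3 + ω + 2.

G_0 = 4. HB_2(4) = 2^2. Bump = 27. G_1 = 26.
G_1 = 26. HB_3(26) = 2·3^2 + 2·3 + 2. Bump = 42. G_2 = 41.
G_2 = 41. HB_4(41) = 2·4^2 + 2·4 + 1. Bump = 61. G_3 = 60.

ω^2·2 + ω·2 + 1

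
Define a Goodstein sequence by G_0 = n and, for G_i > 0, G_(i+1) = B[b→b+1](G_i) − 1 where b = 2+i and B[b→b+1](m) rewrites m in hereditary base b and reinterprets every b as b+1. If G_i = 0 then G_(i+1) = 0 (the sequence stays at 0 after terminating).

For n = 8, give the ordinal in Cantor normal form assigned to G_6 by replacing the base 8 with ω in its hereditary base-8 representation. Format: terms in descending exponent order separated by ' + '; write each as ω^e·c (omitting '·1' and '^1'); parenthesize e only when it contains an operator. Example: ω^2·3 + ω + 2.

G_0 = 8. HB_2(8) = 2^(2 + 1). Bump = 81. G_1 = 80.
G_1 = 80. HB_3(80) = 2·3^3 + 2·3^2 + 2·3 + 2. Bump = 554. G_2 = 553.
G_2 = 553. HB_4(553) = 2·4^4 + 2·4^2 + 2·4 + 1. Bump = 6311. G_3 = 6310.
G_3 = 6310. HB_5(6310) = 2·5^5 + 2·5^2 + 2·5. Bump = 93396. G_4 = 93395.
G_4 = 93395. HB_6(93395) = 2·6^6 + 2·6^2 + 6 + 5. Bump = 1647196. G_5 = 1647195.
G_5 = 1647195. HB_7(1647195) = 2·7^7 + 2·7^2 + 7 + 4. Bump = 33554572. G_6 = 33554571.
G_6 = 33554571. HB_8(33554571) = 2·8^8 + 2·8^2 + 8 + 3. Bump = 774841152. G_7 = 774841151.

ω^ω·2 + ω^2·2 + ω + 3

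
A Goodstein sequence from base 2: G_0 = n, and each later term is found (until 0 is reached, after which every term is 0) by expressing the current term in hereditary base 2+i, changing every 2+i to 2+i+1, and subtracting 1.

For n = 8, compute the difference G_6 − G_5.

i=0: 8 = 2^(2 + 1) (b=2); 2→3: 3^(3 + 1) = 81; 81−1 = 80
i=1: 80 = 2·3^3 + 2·3^2 + 2·3 + 2 (b=3); 3→4: 2·4^4 + 2·4^2 + 2·4 + 2 = 554; 554−1 = 553
i=2: 553 = 2·4^4 + 2·4^2 + 2·4 + 1 (b=4); 4→5: 2·5^5 + 2·5^2 + 2·5 + 1 = 6311; 6311−1 = 6310
i=3: 6310 = 2·5^5 + 2·5^2 + 2·5 (b=5); 5→6: 2·6^6 + 2·6^2 + 2·6 = 93396; 93396−1 = 93395
i=4: 93395 = 2·6^6 + 2·6^2 + 6 + 5 (b=6); 6→7: 2·7^7 + 2·7^2 + 7 + 5 = 1647196; 1647196−1 = 1647195
i=5: 1647195 = 2·7^7 + 2·7^2 + 7 + 4 (b=7); 7→8: 2·8^8 + 2·8^2 + 8 + 4 = 33554572; 33554572−1 = 33554571

31907376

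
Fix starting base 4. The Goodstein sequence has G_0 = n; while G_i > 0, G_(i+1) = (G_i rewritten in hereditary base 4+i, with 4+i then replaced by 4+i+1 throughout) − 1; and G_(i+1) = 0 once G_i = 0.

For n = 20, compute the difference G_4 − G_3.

base 4: 20 = 4^2 + 4; at 5: 5^2 + 5 = 30; next = 29
base 5: 29 = 5^2 + 4; at 6: 6^2 + 4 = 40; next = 39
base 6: 39 = 6^2 + 3; at 7: 7^2 + 3 = 52; next = 51
base 7: 51 = 7^2 + 2; at 8: 8^2 + 2 = 66; next = 65

14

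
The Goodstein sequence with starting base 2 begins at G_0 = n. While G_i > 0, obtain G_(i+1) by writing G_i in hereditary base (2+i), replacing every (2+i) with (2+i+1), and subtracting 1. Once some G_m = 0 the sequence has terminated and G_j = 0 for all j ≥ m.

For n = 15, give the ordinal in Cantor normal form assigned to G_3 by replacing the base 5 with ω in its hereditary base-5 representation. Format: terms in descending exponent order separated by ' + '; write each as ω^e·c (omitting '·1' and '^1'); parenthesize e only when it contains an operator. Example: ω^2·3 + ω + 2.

G_0 = 15. HB_2(15) = 2^(2 + 1) + 2^2 + 2 + 1. Bump = 112. G_1 = 111.
G_1 = 111. HB_3(111) = 3^(3 + 1) + 3^3 + 3. Bump = 1284. G_2 = 1283.
G_2 = 1283. HB_4(1283) = 4^(4 + 1) + 4^4 + 3. Bump = 18753. G_3 = 18752.
G_3 = 18752. HB_5(18752) = 5^(5 + 1) + 5^5 + 2. Bump = 326594. G_4 = 326593.

ω^(ω + 1) + ω^ω + 2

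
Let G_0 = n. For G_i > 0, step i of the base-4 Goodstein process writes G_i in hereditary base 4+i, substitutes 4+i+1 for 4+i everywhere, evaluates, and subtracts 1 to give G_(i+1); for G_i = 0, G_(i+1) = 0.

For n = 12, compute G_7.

G_0 = 12. HB_4(12) = 3·4. Bump = 15. G_1 = 14.
G_1 = 14. HB_5(14) = 2·5 + 4. Bump = 16. G_2 = 15.
G_2 = 15. HB_6(15) = 2·6 + 3. Bump = 17. G_3 = 16.
G_3 = 16. HB_7(16) = 2·7 + 2. Bump = 18. G_4 = 17.
G_4 = 17. HB_8(17) = 2·8 + 1. Bump = 19. G_5 = 18.
G_5 = 18. HB_9(18) = 2·9. Bump = 20. G_6 = 19.
G_6 = 19. HB_10(19) = 10 + 9. Bump = 20. G_7 = 19.
G_7 = 19. HB_11(19) = 11 + 8. Bump = 20. G_8 = 19.

19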